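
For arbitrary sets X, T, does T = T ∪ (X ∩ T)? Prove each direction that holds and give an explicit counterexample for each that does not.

Both inclusions hold; the sets are equal.

Reverse inclusion. Let x ∈ T ∪ (X ∩ T). Then either x ∈ T and x ∉ X; or x ∈ X ∩ T. In each case x ∈ T, so T ∪ (X ∩ T) ⊆ T.

Forward inclusion. Let x ∈ T. Then either x ∈ T and x ∉ X; or x ∈ X ∩ T. In each case x ∈ T ∪ (X ∩ T), so T ⊆ T ∪ (X ∩ T).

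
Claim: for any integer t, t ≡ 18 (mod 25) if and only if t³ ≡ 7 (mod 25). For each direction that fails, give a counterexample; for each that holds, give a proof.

Both directions hold.

Forward direction. Suppose t ≡ 18 (mod 25). Write t = 25j + 18. Then (25j + 18)³ = 15625j³ + 33750j² + 24300j + 5832 = 25(625j³ + 1350j² + 972j + 233) + 7, so t³ ≡ 7 (mod 25).

Converse. Suppose t³ ≡ 7 (mod 25). The only residue r in {0, …, 24} with r³ ≡ 7 (mod 25) is r = 18, so t ≡ 18 (mod 25).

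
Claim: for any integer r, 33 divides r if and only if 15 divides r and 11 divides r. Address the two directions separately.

Only the converse holds.

[⇐] Suppose 15 ∣ r and 11 ∣ r. Any common multiple of 15 and 11 is a multiple of their lcm; here gcd(15, 11) = 1, so lcm(15, 11) = 15·11 = 165, so 165 ∣ r. Since 33 ∣ 165, it follows that 33 ∣ r.

[⇒] This fails: take r = 33. Certainly 33 ∣ 33, but 15 ∤ 33.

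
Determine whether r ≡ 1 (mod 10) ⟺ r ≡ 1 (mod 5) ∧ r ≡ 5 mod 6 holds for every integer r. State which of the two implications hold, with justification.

(⇒) This fails: r = 1 gives 1 ≡ 1 (mod 10) but 1 ≡ 1 (mod 6), so the conjunction on the right does not hold.

(⇐) Conversely, if r ≡ 1 (mod 5) and r ≡ 5 (mod 6), then by the Chinese remainder theorem r ≡ 11 (mod 30). Since 11 ≡ 1 (mod 10) and 10 ∣ 30, we get r ≡ 1 (mod 10).

Only the converse holds.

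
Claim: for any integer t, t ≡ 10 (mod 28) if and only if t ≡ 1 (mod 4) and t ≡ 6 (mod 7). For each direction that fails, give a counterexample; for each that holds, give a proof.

Forward direction. This fails: t = 10 gives 10 ≡ 10 (mod 28) but 10 ≡ 2 (mod 4), so the conjunction on the right does not hold.

Converse. This fails: t = 13 satisfies both congruences on the right (13 ≡ 1 mod 4 and 13 ≡ 6 mod 7) yet 13 ≡ 13 (mod 28), not 10.

Both directions fail.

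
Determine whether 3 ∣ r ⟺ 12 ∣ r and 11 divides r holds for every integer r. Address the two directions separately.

(⇒) fails; (⇐) holds.

Converse. Suppose 12 ∣ r and 11 ∣ r. Any common multiple of 12 and 11 is a multiple of their lcm; here gcd(12, 11) = 1, so lcm(12, 11) = 12·11 = 132, so 132 ∣ r. Since 3 ∣ 132, it follows that 3 ∣ r.

Forward direction. This fails: take r = 3. Certainly 3 ∣ 3, but 12 ∤ 3.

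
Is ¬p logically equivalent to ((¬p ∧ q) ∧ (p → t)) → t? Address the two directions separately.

(⇒) This fails. Under t = F, p = F, q = T, the left side is true but the right side is false.

(⇐) This fails. Under t = F, p = T, q = F, the left side is false but the right side is true.

Both directions fail.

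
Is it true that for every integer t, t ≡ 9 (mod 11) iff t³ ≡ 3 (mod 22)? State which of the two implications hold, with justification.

Only the converse holds.

(⟹) This fails: take t = 20. Then 20 ≡ 9 (mod 11), but 20³ = 8000 ≡ 14 (mod 22), not 3.

(⟸) Conversely, the residues r modulo 22 with r³ ≡ 3 (mod 22) are exactly {9}, and each is ≡ 9 (mod 11).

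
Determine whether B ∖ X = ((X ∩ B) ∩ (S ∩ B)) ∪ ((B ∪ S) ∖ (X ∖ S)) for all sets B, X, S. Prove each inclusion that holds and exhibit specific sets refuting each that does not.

(⟹) Let x ∈ B ∖ X. Then either x ∈ B and x ∉ X, S; or x ∈ B ∩ S and x ∉ X. In each case x ∈ ((X ∩ B) ∩ (S ∩ B)) ∪ ((B ∪ S) ∖ (X ∖ S)), so B ∖ X ⊆ ((X ∩ B) ∩ (S ∩ B)) ∪ ((B ∪ S) ∖ (X ∖ S)).

(⟸) This inclusion fails. Take B = ∅, X = ∅, S = {1}; then 1 ∈ ((X ∩ B) ∩ (S ∩ B)) ∪ ((B ∪ S) ∖ (X ∖ S)) but 1 ∉ B ∖ X.

(⊆) holds; (⊇) fails.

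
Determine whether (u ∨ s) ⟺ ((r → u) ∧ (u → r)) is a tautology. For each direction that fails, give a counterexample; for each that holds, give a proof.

Neither implication holds.

Forward direction. This fails. Under r = F, u = T, s = F, the left side is true but the right side is false.

Converse. This fails. Under r = F, u = F, s = F, the left side is false but the right side is true.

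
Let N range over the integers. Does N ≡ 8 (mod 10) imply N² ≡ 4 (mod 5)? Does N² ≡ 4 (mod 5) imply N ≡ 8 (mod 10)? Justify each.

Not equivalent: only (⇒) holds.

(⟹) Suppose N ≡ 8 (mod 10). Then N² ≡ 8² = 64 (mod 10), and since 5 ∣ 10, also N² ≡ 4 (mod 5).

(⟸) This fails: take N = 2. Then 2² = 4 ≡ 4 (mod 5), yet 2 ≡ 2 (mod 10), not 8.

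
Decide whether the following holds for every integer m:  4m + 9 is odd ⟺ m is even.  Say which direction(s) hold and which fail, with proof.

Only the reverse direction holds.

[⇒] This fails: take m = 3. Then 4m + 9 = 21, which is odd, yet m = 3 is odd, not even.

[⇐] Suppose m is even. Since 4 is even, 4m is even for every m, so 4m + 9 has the same parity as 9, which is odd. Hence 4m + 9 is odd.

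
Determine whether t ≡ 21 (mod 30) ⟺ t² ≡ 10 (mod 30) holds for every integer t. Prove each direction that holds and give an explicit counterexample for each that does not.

(⇒) fails and (⇐) fails.

(→) This fails: take t = 21. Then 21 ≡ 21 (mod 30), but 21² = 441 ≡ 21 (mod 30), not 10.

(←) This fails: take t = 10. Then 10² = 100 ≡ 10 (mod 30), yet 10 ≡ 10 (mod 30), not 21.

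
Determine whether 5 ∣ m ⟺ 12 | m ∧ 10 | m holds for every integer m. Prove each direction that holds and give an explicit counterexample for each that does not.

(⇐) Suppose 12 ∣ m and 10 ∣ m. Any common multiple of 12 and 10 is a multiple of their lcm; here lcm(12, 10) = 12·10/gcd(12, 10) = 120/2 = 60, so 60 ∣ m. Since 5 ∣ 60, it follows that 5 ∣ m.

(⇒) This fails: take m = 5. Certainly 5 ∣ 5, but 12 ∤ 5.

Only the reverse direction holds.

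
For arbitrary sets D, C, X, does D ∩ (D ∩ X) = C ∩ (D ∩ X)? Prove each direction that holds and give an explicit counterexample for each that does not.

(⊆) This inclusion fails. Take D = {1}, C = ∅, X = {1}; then 1 ∈ D ∩ (D ∩ X) but 1 ∉ C ∩ (D ∩ X).

(⊇) Let x ∈ C ∩ (D ∩ X). Then x ∈ D ∩ C ∩ X, from which x ∈ D ∩ (D ∩ X).

Only the reverse inclusion holds.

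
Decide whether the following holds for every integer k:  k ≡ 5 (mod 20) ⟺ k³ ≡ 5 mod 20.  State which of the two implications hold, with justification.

(⇐) Suppose k³ ≡ 5 (mod 20). The only residue r in {0, …, 19} with r³ ≡ 5 (mod 20) is r = 5, so k ≡ 5 (mod 20).

(⇒) Suppose k ≡ 5 (mod 20). Write k = 20j + 5. Then (20j + 5)³ = 8000j³ + 6000j² + 1500j + 125 = 20(400j³ + 300j² + 75j + 6) + 5, so k³ ≡ 5 (mod 20).

Both directions hold.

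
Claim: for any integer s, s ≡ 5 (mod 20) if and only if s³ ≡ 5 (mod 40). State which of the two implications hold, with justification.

Forward direction. This fails: take s = 25. Then 25 ≡ 5 (mod 20), but 25³ = 15625 ≡ 25 (mod 40), not 5.

Converse. The residues r modulo 40 with r³ ≡ 5 (mod 40) are exactly {5}, and each is ≡ 5 (mod 20).

The forward direction fails; the converse holds.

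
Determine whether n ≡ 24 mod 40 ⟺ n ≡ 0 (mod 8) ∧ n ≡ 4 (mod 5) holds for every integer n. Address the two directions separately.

(→) Suppose n ≡ 24 (mod 40); write n = 40j + 24. Since 8 ∣ 40, reducing mod 8 gives n ≡ 24 ≡ 0 (mod 8); since 5 ∣ 40, reducing mod 5 gives n ≡ 24 ≡ 4 (mod 5).

(←) Conversely, if n ≡ 0 (mod 8) and n ≡ 4 (mod 5), then by the Chinese remainder theorem n ≡ 24 (mod 40). This is exactly n ≡ 24 (mod 40).

Both directions hold.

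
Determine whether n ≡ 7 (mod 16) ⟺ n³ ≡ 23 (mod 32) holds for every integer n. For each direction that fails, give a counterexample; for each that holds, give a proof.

Only the reverse direction holds.

[⇐] The residues r modulo 32 with r³ ≡ 23 (mod 32) are exactly {7}, and each is ≡ 7 (mod 16).

[⇒] This fails: take n = 23. Then 23 ≡ 7 (mod 16), but 23³ = 12167 ≡ 7 (mod 32), not 23.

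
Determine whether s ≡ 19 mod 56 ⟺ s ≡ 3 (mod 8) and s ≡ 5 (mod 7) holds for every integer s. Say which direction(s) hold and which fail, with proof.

Equivalent; both directions hold.

(→) Suppose s ≡ 19 (mod 56); write s = 56j + 19. Since 8 ∣ 56, reducing mod 8 gives s ≡ 19 ≡ 3 (mod 8); since 7 ∣ 56, reducing mod 7 gives s ≡ 19 ≡ 5 (mod 7).

(←) Conversely, if s ≡ 3 (mod 8) and s ≡ 5 (mod 7), then by the Chinese remainder theorem s ≡ 19 (mod 56). This is exactly s ≡ 19 (mod 56).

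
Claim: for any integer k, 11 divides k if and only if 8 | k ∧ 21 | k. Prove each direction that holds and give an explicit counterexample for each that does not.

Neither direction holds.

(⟹) This fails: take k = 11. Certainly 11 ∣ 11, but 8 ∤ 11.

(⟸) This fails: take k = 168. Both 8 ∣ 168 and 21 ∣ 168, yet 168 is not a multiple of 11 (since 168 = 15·11 + 3), so 11 ∤ 168.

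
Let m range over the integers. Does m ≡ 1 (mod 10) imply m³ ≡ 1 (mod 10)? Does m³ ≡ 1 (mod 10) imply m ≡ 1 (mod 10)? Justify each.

Forward direction. Suppose m ≡ 1 (mod 10). Write m = 10j + 1. Then (10j + 1)³ = 1000j³ + 300j² + 30j + 1 = 10(100j³ + 30j² + 3j) + 1, so m³ ≡ 1 (mod 10).

Converse. For the converse, argue contrapositively. If m ≢ 1 (mod 10), then m is congruent to one of 0, 2, 3, 4, 5, 6, 7, 8, 9 modulo 10, and these give m³ ≡ 0, 8, 7, 4, 5, 6, 3, 2, 9 respectively — never 1.

The biconditional holds.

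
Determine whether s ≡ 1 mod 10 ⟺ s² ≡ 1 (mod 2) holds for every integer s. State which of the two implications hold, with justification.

(⟹) Suppose s ≡ 1 (mod 10). Then s² ≡ 1² = 1 (mod 10), and since 2 ∣ 10, also s² ≡ 1 (mod 2).

(⟸) This fails: take s = 3. Then 3² = 9 ≡ 1 (mod 2), yet 3 ≡ 3 (mod 10), not 1.

Only the forward direction holds.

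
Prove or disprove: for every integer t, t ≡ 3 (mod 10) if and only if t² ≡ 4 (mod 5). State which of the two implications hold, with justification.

Not equivalent: only (⇒) holds.

(⇒) Suppose t ≡ 3 (mod 10). Then t² ≡ 3² = 9 (mod 10), and since 5 ∣ 10, also t² ≡ 4 (mod 5).

(⇐) This fails: take t = 2. Then 2² = 4 ≡ 4 (mod 5), yet 2 ≡ 2 (mod 10), not 3.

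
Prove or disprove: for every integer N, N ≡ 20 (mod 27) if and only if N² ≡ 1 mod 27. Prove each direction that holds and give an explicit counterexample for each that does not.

Forward direction. This fails: take N = 20. Then 20 ≡ 20 (mod 27), but 20² = 400 ≡ 22 (mod 27), not 1.

Converse. This fails: take N = 1. Then 1² = 1 ≡ 1 (mod 27), yet 1 ≡ 1 (mod 27), not 20.

Neither implication holds.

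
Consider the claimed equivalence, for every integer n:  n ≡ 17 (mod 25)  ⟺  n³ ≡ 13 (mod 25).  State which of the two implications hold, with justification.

(⟸) Suppose n³ ≡ 13 (mod 25). The only residue r in {0, …, 24} with r³ ≡ 13 (mod 25) is r = 17, so n ≡ 17 (mod 25).

(⟹) Suppose n ≡ 17 (mod 25). Write n = 25j + 17. Then (25j + 17)³ = 15625j³ + 31875j² + 21675j + 4913 = 25(625j³ + 1275j² + 867j + 196) + 13, so n³ ≡ 13 (mod 25).

Both directions hold.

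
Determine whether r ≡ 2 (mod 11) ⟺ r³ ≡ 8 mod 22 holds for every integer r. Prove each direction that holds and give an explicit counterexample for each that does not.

(⇐) The residues r modulo 22 with r³ ≡ 8 (mod 22) are exactly {2}, and each is ≡ 2 (mod 11).

(⇒) This fails: take r = 13. Then 13 ≡ 2 (mod 11), but 13³ = 2197 ≡ 19 (mod 22), not 8.

The forward direction fails; the converse holds.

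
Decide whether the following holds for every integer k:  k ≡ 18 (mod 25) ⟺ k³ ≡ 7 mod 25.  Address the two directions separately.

Equivalent; both directions hold.

(⟸) Suppose k³ ≡ 7 (mod 25). The only residue r in {0, …, 24} with r³ ≡ 7 (mod 25) is r = 18, so k ≡ 18 (mod 25).

(⟹) Suppose k ≡ 18 (mod 25). Write k = 25j + 18. Then (25j + 18)³ = 15625j³ + 33750j² + 24300j + 5832 = 25(625j³ + 1350j² + 972j + 233) + 7, so k³ ≡ 7 (mod 25).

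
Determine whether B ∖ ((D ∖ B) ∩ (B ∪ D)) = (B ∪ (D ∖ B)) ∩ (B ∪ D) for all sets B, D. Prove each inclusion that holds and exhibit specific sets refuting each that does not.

The sets are not equal: only the forward inclusion holds.

(⟹) Let x ∈ B ∖ ((D ∖ B) ∩ (B ∪ D)). Then either x ∈ B and x ∉ D; or x ∈ B ∩ D. In each case x ∈ (B ∪ (D ∖ B)) ∩ (B ∪ D), so B ∖ ((D ∖ B) ∩ (B ∪ D)) ⊆ (B ∪ (D ∖ B)) ∩ (B ∪ D).

(⟸) This inclusion fails. Take B = ∅, D = {1}; then 1 ∈ (B ∪ (D ∖ B)) ∩ (B ∪ D) but 1 ∉ B ∖ ((D ∖ B) ∩ (B ∪ D)).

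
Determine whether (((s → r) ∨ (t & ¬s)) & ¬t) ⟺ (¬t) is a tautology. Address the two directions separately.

[⇒] Assume the antecedent. If s is true, the antecedent forces (s = T, t = F, r = T), and ¬t holds there. If s is false, the antecedent forces (s = F, t = F, r = F) or (s = F, t = F, r = T), and ¬t holds there. Either way ¬t holds.

[⇐] This fails. Under s = T, t = F, r = F, the left side is false but the right side is true.

(⇒) holds; (⇐) fails.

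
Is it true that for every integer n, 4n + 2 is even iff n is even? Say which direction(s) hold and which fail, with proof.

Only the converse holds.

Forward direction. This fails: take n = 3. Then 4n + 2 = 14, which is even, yet n = 3 is odd, not even.

Converse. Suppose n is even. Since 4 is even, 4n is even for every n, so 4n + 2 has the same parity as 2, which is even. Hence 4n + 2 is even.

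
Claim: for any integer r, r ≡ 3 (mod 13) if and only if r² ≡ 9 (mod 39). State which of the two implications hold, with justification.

Neither direction holds.

Forward direction. This fails: take r = 16. Then 16 ≡ 3 (mod 13), but 16² = 256 ≡ 22 (mod 39), not 9.

Converse. This fails: take r = 36. Then 36² = 1296 ≡ 9 (mod 39), yet 36 ≡ 10 (mod 13), not 3.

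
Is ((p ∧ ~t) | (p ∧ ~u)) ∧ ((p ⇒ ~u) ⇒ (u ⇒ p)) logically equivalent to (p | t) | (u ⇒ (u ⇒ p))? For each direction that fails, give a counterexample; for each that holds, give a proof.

(⇐) This fails. Under p = F, t = F, u = F, the left side is false but the right side is true.

(⇒) Assume the antecedent. If p is true, (p | t) | (u ⇒ (u ⇒ p)) reduces to true regardless of the other variables. If p is false, the antecedent cannot hold. Either way (p | t) | (u ⇒ (u ⇒ p)) holds.

Only the forward direction holds.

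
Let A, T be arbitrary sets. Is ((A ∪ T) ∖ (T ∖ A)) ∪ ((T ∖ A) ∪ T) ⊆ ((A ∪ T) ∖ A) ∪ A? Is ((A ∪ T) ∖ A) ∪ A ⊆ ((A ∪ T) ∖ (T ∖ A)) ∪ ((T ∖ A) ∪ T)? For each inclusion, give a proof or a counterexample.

The two sets are equal.

(⊆) Let x ∈ ((A ∪ T) ∖ (T ∖ A)) ∪ ((T ∖ A) ∪ T). Then either x ∈ A and x ∉ T; or x ∈ T and x ∉ A; or x ∈ A ∩ T. In each case x ∈ ((A ∪ T) ∖ A) ∪ A, so ((A ∪ T) ∖ (T ∖ A)) ∪ ((T ∖ A) ∪ T) ⊆ ((A ∪ T) ∖ A) ∪ A.

(⊇) Let x ∈ ((A ∪ T) ∖ A) ∪ A. Then either x ∈ A and x ∉ T; or x ∈ T and x ∉ A; or x ∈ A ∩ T. In each case x ∈ ((A ∪ T) ∖ (T ∖ A)) ∪ ((T ∖ A) ∪ T), so ((A ∪ T) ∖ A) ∪ A ⊆ ((A ∪ T) ∖ (T ∖ A)) ∪ ((T ∖ A) ∪ T).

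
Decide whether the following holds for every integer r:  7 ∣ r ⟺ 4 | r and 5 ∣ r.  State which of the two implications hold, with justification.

(⇒) fails and (⇐) fails.

[⇒] This fails: take r = 7. Certainly 7 ∣ 7, but 4 ∤ 7.

[⇐] This fails: take r = 20. Both 4 ∣ 20 and 5 ∣ 20, yet 20 is not a multiple of 7 (since 20 = 2·7 + 6), so 7 ∤ 20.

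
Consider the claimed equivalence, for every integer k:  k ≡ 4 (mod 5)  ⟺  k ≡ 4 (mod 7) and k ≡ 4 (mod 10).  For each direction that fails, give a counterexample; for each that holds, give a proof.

The forward direction fails; the converse holds.

(←) If k ≡ 4 (mod 7) and k ≡ 4 (mod 10), then by the Chinese remainder theorem k ≡ 4 (mod 70). Since 4 ≡ 4 (mod 5) and 5 ∣ 70, we get k ≡ 4 (mod 5).

(→) This fails: k = 64 gives 64 ≡ 4 (mod 5) but 64 ≡ 1 (mod 7), so the conjunction on the right does not hold.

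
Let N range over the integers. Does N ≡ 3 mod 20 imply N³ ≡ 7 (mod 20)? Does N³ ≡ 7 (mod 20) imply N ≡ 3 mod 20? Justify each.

Both directions hold; the statement is true.

Forward direction. Suppose N ≡ 3 mod 20. Write N = 20j + 3. Then (20j + 3)³ = 8000j³ + 3600j² + 540j + 27 = 20(400j³ + 180j² + 27j + 1) + 7, so N³ ≡ 7 (mod 20).

Converse. Suppose N³ ≡ 7 (mod 20). The only residue r in {0, …, 19} with r³ ≡ 7 (mod 20) is r = 3, so N ≡ 3 (mod 20).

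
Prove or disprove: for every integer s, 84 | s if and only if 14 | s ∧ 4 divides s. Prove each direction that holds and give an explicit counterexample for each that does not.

Not equivalent: only (⇒) holds.

(⇒) If 84 ∣ s, write s = 84q. Since 84 = 6·14, s = 14·(6q), so 14 ∣ s; and since 84 = 21·4, s = 4·(21q), so 4 ∣ s.

(⇐) This fails: take s = 28. Both 14 ∣ 28 and 4 ∣ 28, yet 28 is not a multiple of 84 (since 28 = 0·84 + 28), so 84 ∤ 28.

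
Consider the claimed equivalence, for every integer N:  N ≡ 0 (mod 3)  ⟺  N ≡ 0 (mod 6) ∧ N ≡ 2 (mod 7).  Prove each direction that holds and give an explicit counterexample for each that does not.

(⇒) This fails: N = 0 gives 0 ≡ 0 (mod 3) but 0 ≡ 0 (mod 7), so the conjunction on the right does not hold.

(⇐) Conversely, if N ≡ 0 (mod 6) and N ≡ 2 (mod 7), then by the Chinese remainder theorem N ≡ 30 (mod 42). Since 30 ≡ 0 (mod 3) and 3 ∣ 42, we get N ≡ 0 (mod 3).

Only the converse holds.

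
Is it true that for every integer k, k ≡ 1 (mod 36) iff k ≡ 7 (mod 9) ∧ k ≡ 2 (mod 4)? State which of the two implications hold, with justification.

(⟹) This fails: k = 1 gives 1 ≡ 1 (mod 36) but 1 ≡ 1 (mod 9), so the conjunction on the right does not hold.

(⟸) This fails: k = 34 satisfies both congruences on the right (34 ≡ 7 mod 9 and 34 ≡ 2 mod 4) yet 34 ≡ 34 (mod 36), not 1.

Neither implication holds.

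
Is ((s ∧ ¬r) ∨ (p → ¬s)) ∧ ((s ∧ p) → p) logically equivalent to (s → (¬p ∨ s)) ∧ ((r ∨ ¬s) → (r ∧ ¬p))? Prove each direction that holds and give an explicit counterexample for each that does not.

The forward direction fails; the converse holds.

Forward direction. This fails. Under p = F, s = F, r = F, the left side is true but the right side is false.

Converse. Assume the antecedent. If p is true, the antecedent forces (p = T, s = T, r = F), and the consequent holds there. If p is false, the consequent reduces to true regardless of the other variables. Either way the consequent holds.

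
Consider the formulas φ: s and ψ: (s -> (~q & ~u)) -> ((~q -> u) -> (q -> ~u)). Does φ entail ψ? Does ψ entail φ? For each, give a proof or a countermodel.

Forward direction. Assume the antecedent. If s is true, the consequent reduces to true regardless of the other variables. If s is false, the antecedent cannot hold. Either way the consequent holds.

Converse. This fails. Under s = F, u = F, q = F, the left side is false but the right side is true.

Not equivalent: only (⇒) holds.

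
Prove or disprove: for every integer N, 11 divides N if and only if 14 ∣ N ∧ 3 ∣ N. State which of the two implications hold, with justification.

(⇒) This fails: take N = 11. Certainly 11 ∣ 11, but 14 ∤ 11.

(⇐) This fails: take N = 42. Both 14 ∣ 42 and 3 ∣ 42, yet 42 is not a multiple of 11 (since 42 = 3·11 + 9), so 11 ∤ 42.

Neither implication holds.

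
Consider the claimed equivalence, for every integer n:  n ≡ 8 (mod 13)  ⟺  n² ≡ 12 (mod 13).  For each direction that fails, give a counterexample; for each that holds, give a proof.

Only the forward implication holds.

Forward direction. Suppose n ≡ 8 (mod 13). Write n = 13j + 8. Then (13j + 8)² = 169j² + 208j + 64 = 13(13j² + 16j + 4) + 12, so n² ≡ 12 (mod 13).

Converse. This fails: take n = 5. Then 5² = 25 ≡ 12 (mod 13), yet 5 ≡ 5 (mod 13), not 8.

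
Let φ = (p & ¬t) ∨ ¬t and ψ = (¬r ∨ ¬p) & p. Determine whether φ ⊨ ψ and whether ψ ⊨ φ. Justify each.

(⟹) This fails. Under r = F, t = F, p = F, the left side is true but the right side is false.

(⟸) This fails. Under r = F, t = T, p = T, the left side is false but the right side is true.

(⇒) fails and (⇐) fails.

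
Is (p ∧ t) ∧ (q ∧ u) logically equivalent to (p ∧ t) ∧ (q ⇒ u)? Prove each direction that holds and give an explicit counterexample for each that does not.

Only the forward direction holds.

(⇒) Assume the antecedent. If u is true, the antecedent forces (u = T, p = T, t = T, q = T), and (p ∧ t) ∧ (q ⇒ u) holds there. If u is false, the antecedent cannot hold. Either way (p ∧ t) ∧ (q ⇒ u) holds.

(⇐) This fails. Under u = F, p = T, t = T, q = F, the left side is false but the right side is true.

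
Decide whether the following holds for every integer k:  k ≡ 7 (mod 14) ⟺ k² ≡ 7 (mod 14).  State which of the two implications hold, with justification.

(⇒) Suppose k ≡ 7 (mod 14). Write k = 14j + 7. Then (14j + 7)² = 196j² + 196j + 49 = 14(14j² + 14j + 3) + 7, so k² ≡ 7 (mod 14).

(⇐) Conversely, suppose k² ≡ 7 (mod 14). The only residue r in {0, …, 13} with r² ≡ 7 (mod 14) is r = 7, so k ≡ 7 (mod 14).

Both directions hold.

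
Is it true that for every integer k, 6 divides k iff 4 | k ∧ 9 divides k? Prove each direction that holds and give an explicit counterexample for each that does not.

Forward direction. This fails: take k = 6. Certainly 6 ∣ 6, but 4 ∤ 6.

Converse. Suppose 4 ∣ k and 9 ∣ k. Any common multiple of 4 and 9 is a multiple of their lcm; here gcd(4, 9) = 1, so lcm(4, 9) = 4·9 = 36, so 36 ∣ k. Since 6 ∣ 36, it follows that 6 ∣ k.

Only the reverse direction holds.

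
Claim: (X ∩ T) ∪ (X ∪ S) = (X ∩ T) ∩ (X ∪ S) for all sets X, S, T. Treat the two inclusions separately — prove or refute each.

The sets are not equal: only the reverse inclusion holds.

Forward inclusion. This inclusion fails. Take X = {1}, S = ∅, T = ∅; then 1 ∈ (X ∩ T) ∪ (X ∪ S) but 1 ∉ (X ∩ T) ∩ (X ∪ S).

Reverse inclusion. Let x ∈ (X ∩ T) ∩ (X ∪ S). Then either x ∈ X ∩ T and x ∉ S; or x ∈ X ∩ S ∩ T. In each case x ∈ (X ∩ T) ∪ (X ∪ S), so (X ∩ T) ∩ (X ∪ S) ⊆ (X ∩ T) ∪ (X ∪ S).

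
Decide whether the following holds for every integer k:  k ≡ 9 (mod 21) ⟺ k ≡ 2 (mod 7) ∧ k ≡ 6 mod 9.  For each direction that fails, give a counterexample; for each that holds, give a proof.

[⇐] If k ≡ 2 (mod 7) and k ≡ 6 (mod 9), then by the Chinese remainder theorem k ≡ 51 (mod 63). Since 51 ≡ 9 (mod 21) and 21 ∣ 63, we get k ≡ 9 (mod 21).

[⇒] This fails: k = 9 gives 9 ≡ 9 (mod 21) but 9 ≡ 0 (mod 9), so the conjunction on the right does not hold.

Only the converse holds.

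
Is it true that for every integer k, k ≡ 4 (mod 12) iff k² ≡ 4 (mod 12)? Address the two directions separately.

(→) Suppose k ≡ 4 (mod 12). Write k = 12j + 4. Then (12j + 4)² = 144j² + 96j + 16 = 12(12j² + 8j + 1) + 4, so k² ≡ 4 (mod 12).

(←) This fails: take k = 2. Then 2² = 4 ≡ 4 (mod 12), yet 2 ≡ 2 (mod 12), not 4.

Only the forward implication holds.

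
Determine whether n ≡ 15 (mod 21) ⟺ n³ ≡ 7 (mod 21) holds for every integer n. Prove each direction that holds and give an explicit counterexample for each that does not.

(⇒) This fails: take n = 15. Then 15 ≡ 15 (mod 21), but 15³ = 3375 ≡ 15 (mod 21), not 7.

(⇐) This fails: take n = 7. Then 7³ = 343 ≡ 7 (mod 21), yet 7 ≡ 7 (mod 21), not 15.

Neither implication holds.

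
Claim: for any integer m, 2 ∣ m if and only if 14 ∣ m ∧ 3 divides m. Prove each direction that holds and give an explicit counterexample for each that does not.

The forward direction fails; the converse holds.

[⇐] Suppose 14 ∣ m and 3 ∣ m. Any common multiple of 14 and 3 is a multiple of their lcm; here gcd(14, 3) = 1, so lcm(14, 3) = 14·3 = 42, so 42 ∣ m. Since 2 ∣ 42, it follows that 2 ∣ m.

[⇒] This fails: take m = 2. Certainly 2 ∣ 2, but 14 ∤ 2.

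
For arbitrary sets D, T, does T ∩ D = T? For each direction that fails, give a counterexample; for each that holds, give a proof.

Only the forward inclusion holds.

(⟹) Let x ∈ T ∩ D. Then x ∈ D ∩ T, from which x ∈ T.

(⟸) This inclusion fails. Take D = ∅, T = {1}; then 1 ∈ T but 1 ∉ T ∩ D.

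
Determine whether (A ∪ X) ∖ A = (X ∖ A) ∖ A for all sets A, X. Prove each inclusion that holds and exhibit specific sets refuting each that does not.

Both inclusions hold; the sets are equal.

(⊇) Let x ∈ (X ∖ A) ∖ A. Then x ∈ X and x ∉ A, from which x ∈ (A ∪ X) ∖ A.

(⊆) Let x ∈ (A ∪ X) ∖ A. Then x ∈ X and x ∉ A, from which x ∈ (X ∖ A) ∖ A.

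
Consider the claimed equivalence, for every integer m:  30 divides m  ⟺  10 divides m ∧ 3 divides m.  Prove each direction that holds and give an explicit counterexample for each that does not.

Equivalent; both directions hold.

(⇒) If 30 ∣ m, write m = 30q. Since 30 = 3·10, m = 10·(3q), so 10 ∣ m; and since 30 = 10·3, m = 3·(10q), so 3 ∣ m.

(⇐) Suppose 10 ∣ m and 3 ∣ m. Any common multiple of 10 and 3 is a multiple of their lcm; here gcd(10, 3) = 1, so lcm(10, 3) = 10·3 = 30, so 30 ∣ m.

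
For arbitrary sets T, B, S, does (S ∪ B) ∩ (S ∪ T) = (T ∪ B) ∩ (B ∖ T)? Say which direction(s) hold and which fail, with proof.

Forward inclusion. This inclusion fails. Take T = {1}, B = {1}, S = ∅; then 1 ∈ (S ∪ B) ∩ (S ∪ T) but 1 ∉ (T ∪ B) ∩ (B ∖ T).

Reverse inclusion. This inclusion fails. Take T = ∅, B = {1}, S = ∅; then 1 ∈ (T ∪ B) ∩ (B ∖ T) but 1 ∉ (S ∪ B) ∩ (S ∪ T).

Neither inclusion holds.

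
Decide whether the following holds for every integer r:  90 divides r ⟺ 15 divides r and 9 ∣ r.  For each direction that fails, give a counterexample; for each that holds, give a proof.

Only the forward direction holds.

Converse. This fails: take r = 45. Both 15 ∣ 45 and 9 ∣ 45, yet 45 is not a multiple of 90 (since 45 = 0·90 + 45), so 90 ∤ 45.

Forward direction. If 90 ∣ r, write r = 90q. Since 90 = 6·15, r = 15·(6q), so 15 ∣ r; and since 90 = 10·9, r = 9·(10q), so 9 ∣ r.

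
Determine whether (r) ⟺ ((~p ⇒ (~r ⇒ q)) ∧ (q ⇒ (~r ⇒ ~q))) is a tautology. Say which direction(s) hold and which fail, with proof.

Only the forward direction holds.

Converse. This fails. Under p = T, r = F, q = F, the left side is false but the right side is true.

Forward direction. Assume the antecedent. If p is true, the antecedent forces (p = T, r = T, q = F) or (p = T, r = T, q = T), and the consequent holds there. If p is false, the antecedent forces (p = F, r = T, q = F) or (p = F, r = T, q = T), and the consequent holds there. Either way the consequent holds.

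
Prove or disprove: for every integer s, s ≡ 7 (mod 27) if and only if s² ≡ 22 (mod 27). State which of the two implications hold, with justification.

Not equivalent: only (⇒) holds.

Forward direction. Suppose s ≡ 7 (mod 27). Write s = 27j + 7. Then (27j + 7)² = 729j² + 378j + 49 = 27(27j² + 14j + 1) + 22, so s² ≡ 22 (mod 27).

Converse. This fails: take s = 20. Then 20² = 400 ≡ 22 (mod 27), yet 20 ≡ 20 (mod 27), not 7.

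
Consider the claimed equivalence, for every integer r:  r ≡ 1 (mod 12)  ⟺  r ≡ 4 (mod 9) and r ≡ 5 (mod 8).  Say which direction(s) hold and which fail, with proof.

Only the reverse direction holds.

Forward direction. This fails: r = 1 gives 1 ≡ 1 (mod 12) but 1 ≡ 1 (mod 9), so the conjunction on the right does not hold.

Converse. If r ≡ 4 (mod 9) and r ≡ 5 (mod 8), then by the Chinese remainder theorem r ≡ 13 (mod 72). Since 13 ≡ 1 (mod 12) and 12 ∣ 72, we get r ≡ 1 (mod 12).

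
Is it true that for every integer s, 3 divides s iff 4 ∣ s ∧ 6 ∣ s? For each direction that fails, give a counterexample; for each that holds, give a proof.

Forward direction. This fails: take s = 3. Certainly 3 ∣ 3, but 4 ∤ 3.

Converse. Suppose 4 ∣ s and 6 ∣ s. Any common multiple of 4 and 6 is a multiple of their lcm; here lcm(4, 6) = 4·6/gcd(4, 6) = 24/2 = 12, so 12 ∣ s. Since 3 ∣ 12, it follows that 3 ∣ s.

Not equivalent: only (⇐) holds.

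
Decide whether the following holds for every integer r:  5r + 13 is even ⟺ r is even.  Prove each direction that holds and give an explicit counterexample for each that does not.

Both directions fail.

(⟹) This fails: r = 1 gives 5r + 13 = 18, which is even, but 1 is odd, not even.

(⟸) This also fails: r = 6 is even, but 5r + 13 = 43 is odd, not even.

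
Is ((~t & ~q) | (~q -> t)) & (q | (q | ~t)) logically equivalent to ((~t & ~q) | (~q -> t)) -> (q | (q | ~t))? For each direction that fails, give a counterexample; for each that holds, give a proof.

Both implications hold.

(→) Assume the antecedent. If t is true, the antecedent forces (t = T, q = T), and the consequent holds there. If t is false, the consequent reduces to true regardless of the other variables. Either way the consequent holds.

(←) Assume the antecedent. If t is true, the antecedent forces (t = T, q = T), and the consequent holds there. If t is false, the consequent reduces to true regardless of the other variables. Either way the consequent holds.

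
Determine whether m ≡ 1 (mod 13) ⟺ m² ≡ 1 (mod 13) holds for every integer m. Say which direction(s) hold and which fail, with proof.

(⇐) This fails: take m = 12. Then 12² = 144 ≡ 1 (mod 13), yet 12 ≡ 12 (mod 13), not 1.

(⇒) Suppose m ≡ 1 (mod 13). Write m = 13j + 1. Then (13j + 1)² = 169j² + 26j + 1 = 13(13j² + 2j) + 1, so m² ≡ 1 (mod 13).

Only the forward direction holds.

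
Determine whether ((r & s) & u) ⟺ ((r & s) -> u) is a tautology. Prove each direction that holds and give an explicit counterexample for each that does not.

The forward direction holds; the converse fails.

(→) Assume the antecedent. If r is true, the antecedent forces (r = T, u = T, s = T), and (r & s) -> u holds there. If r is false, the antecedent cannot hold. Either way (r & s) -> u holds.

(←) This fails. Under r = F, u = F, s = F, the left side is false but the right side is true.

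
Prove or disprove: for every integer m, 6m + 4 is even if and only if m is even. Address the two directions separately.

Forward direction. This fails: take m = 5. Then 6m + 4 = 34, which is even, yet m = 5 is odd, not even.

Converse. Suppose m is even. Since 6 is even, 6m is even for every m, so 6m + 4 has the same parity as 4, which is even. Hence 6m + 4 is even.

The forward direction fails; the converse holds.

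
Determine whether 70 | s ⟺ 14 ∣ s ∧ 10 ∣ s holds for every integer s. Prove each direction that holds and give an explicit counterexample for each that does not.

(⟹) If 70 ∣ s, write s = 70q. Since 70 = 5·14, s = 14·(5q), so 14 ∣ s; and since 70 = 7·10, s = 10·(7q), so 10 ∣ s.

(⟸) Suppose 14 ∣ s and 10 ∣ s. Any common multiple of 14 and 10 is a multiple of their lcm; here lcm(14, 10) = 14·10/gcd(14, 10) = 140/2 = 70, so 70 ∣ s.

Both directions hold.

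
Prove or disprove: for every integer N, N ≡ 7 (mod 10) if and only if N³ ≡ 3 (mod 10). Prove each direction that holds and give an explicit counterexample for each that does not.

The biconditional holds.

(⇒) Suppose N ≡ 7 (mod 10). Write N = 10j + 7. Then (10j + 7)³ = 1000j³ + 2100j² + 1470j + 343 = 10(100j³ + 210j² + 147j + 34) + 3, so N³ ≡ 3 (mod 10).

(⇐) Conversely, suppose N³ ≡ 3 (mod 10). The only residue r in {0, …, 9} with r³ ≡ 3 (mod 10) is r = 7, so N ≡ 7 (mod 10).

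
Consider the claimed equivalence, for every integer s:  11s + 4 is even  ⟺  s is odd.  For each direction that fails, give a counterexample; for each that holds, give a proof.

Both directions fail.

(⟹) This fails: s = 4 gives 11s + 4 = 48, which is even, but 4 is even, not odd.

(⟸) This also fails: s = 3 is odd, but 11s + 4 = 37 is odd, not even.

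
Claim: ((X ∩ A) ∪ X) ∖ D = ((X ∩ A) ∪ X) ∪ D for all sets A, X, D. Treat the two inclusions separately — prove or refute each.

The sets are not equal: only the forward inclusion holds.

(⟹) Let x ∈ ((X ∩ A) ∪ X) ∖ D. Then either x ∈ X and x ∉ A, D; or x ∈ A ∩ X and x ∉ D. In each case x ∈ ((X ∩ A) ∪ X) ∪ D, so ((X ∩ A) ∪ X) ∖ D ⊆ ((X ∩ A) ∪ X) ∪ D.

(⟸) This inclusion fails. Take A = ∅, X = ∅, D = {1}; then 1 ∈ ((X ∩ A) ∪ X) ∪ D but 1 ∉ ((X ∩ A) ∪ X) ∖ D.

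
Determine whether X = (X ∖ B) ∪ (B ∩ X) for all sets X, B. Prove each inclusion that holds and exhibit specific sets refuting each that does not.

Both inclusions hold; the sets are equal.

Forward inclusion. Let x ∈ X. Then either x ∈ X and x ∉ B; or x ∈ X ∩ B. In each case x ∈ (X ∖ B) ∪ (B ∩ X), so X ⊆ (X ∖ B) ∪ (B ∩ X).

Reverse inclusion. Let x ∈ (X ∖ B) ∪ (B ∩ X). Then either x ∈ X and x ∉ B; or x ∈ X ∩ B. In each case x ∈ X, so (X ∖ B) ∪ (B ∩ X) ⊆ X.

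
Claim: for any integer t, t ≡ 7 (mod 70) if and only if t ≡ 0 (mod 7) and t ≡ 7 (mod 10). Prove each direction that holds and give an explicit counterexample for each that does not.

Both directions hold.

Forward direction. Suppose t ≡ 7 (mod 70); write t = 70j + 7. Since 7 ∣ 70, reducing mod 7 gives t ≡ 7 ≡ 0 (mod 7); since 10 ∣ 70, reducing mod 10 gives t ≡ 7 (mod 10).

Converse. If t ≡ 0 (mod 7) and t ≡ 7 (mod 10), then by the Chinese remainder theorem t ≡ 7 (mod 70). This is exactly t ≡ 7 (mod 70).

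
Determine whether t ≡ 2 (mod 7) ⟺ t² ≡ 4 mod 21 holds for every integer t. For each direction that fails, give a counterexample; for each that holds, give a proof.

Neither implication holds.

Forward direction. This fails: take t = 9. Then 9 ≡ 2 (mod 7), but 9² = 81 ≡ 18 (mod 21), not 4.

Converse. This fails: take t = 5. Then 5² = 25 ≡ 4 (mod 21), yet 5 ≡ 5 (mod 7), not 2.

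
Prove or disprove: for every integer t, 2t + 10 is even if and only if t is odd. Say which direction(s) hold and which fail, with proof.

Only the reverse direction holds.

Forward direction. This fails: take t = 4. Then 2t + 10 = 18, which is even, yet t = 4 is even, not odd.

Converse. Suppose t is odd. Since 2 is even, 2t is even for every t, so 2t + 10 has the same parity as 10, which is even. Hence 2t + 10 is even.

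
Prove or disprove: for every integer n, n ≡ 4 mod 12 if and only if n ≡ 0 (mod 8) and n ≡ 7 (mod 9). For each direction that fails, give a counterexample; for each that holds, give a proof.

(⟹) This fails: n = 64 gives 64 ≡ 4 (mod 12) but 64 ≡ 1 (mod 9), so the conjunction on the right does not hold.

(⟸) Conversely, if n ≡ 0 (mod 8) and n ≡ 7 (mod 9), then by the Chinese remainder theorem n ≡ 16 (mod 72). Since 16 ≡ 4 (mod 12) and 12 ∣ 72, we get n ≡ 4 (mod 12).

(⇒) fails; (⇐) holds.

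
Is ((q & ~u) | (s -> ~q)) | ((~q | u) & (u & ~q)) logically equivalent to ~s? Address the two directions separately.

Not equivalent: only (⇐) holds.

Forward direction. This fails. Under s = T, q = F, u = F, the left side is true but the right side is false.

Converse. Assume the antecedent. If s is true, the antecedent cannot hold. If s is false, the consequent reduces to true regardless of the other variables. Either way the consequent holds.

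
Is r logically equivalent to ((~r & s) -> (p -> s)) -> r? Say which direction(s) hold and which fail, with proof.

Both directions hold.

(→) Assume the antecedent. If p is true, the antecedent forces (p = T, s = F, r = T) or (p = T, s = T, r = T), and ((~r & s) -> (p -> s)) -> r holds there. If p is false, the antecedent forces (p = F, s = F, r = T) or (p = F, s = T, r = T), and ((~r & s) -> (p -> s)) -> r holds there. Either way ((~r & s) -> (p -> s)) -> r holds.

(←) Assume the antecedent. If p is true, the antecedent forces (p = T, s = F, r = T) or (p = T, s = T, r = T), and r holds there. If p is false, the antecedent forces (p = F, s = F, r = T) or (p = F, s = T, r = T), and r holds there. Either way r holds.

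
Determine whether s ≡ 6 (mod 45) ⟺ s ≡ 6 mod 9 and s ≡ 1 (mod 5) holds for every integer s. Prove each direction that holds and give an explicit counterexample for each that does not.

[⇒] Suppose s ≡ 6 (mod 45); write s = 45j + 6. Since 9 ∣ 45, reducing mod 9 gives s ≡ 6 (mod 9); since 5 ∣ 45, reducing mod 5 gives s ≡ 6 ≡ 1 (mod 5).

[⇐] Conversely, if s ≡ 6 (mod 9) and s ≡ 1 (mod 5), then by the Chinese remainder theorem s ≡ 6 (mod 45). This is exactly s ≡ 6 (mod 45).

The biconditional holds.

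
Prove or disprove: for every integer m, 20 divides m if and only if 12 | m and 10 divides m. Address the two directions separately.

The forward direction fails; the converse holds.

(⇐) Suppose 12 ∣ m and 10 ∣ m. Any common multiple of 12 and 10 is a multiple of their lcm; here lcm(12, 10) = 12·10/gcd(12, 10) = 120/2 = 60, so 60 ∣ m. Since 20 ∣ 60, it follows that 20 ∣ m.

(⇒) This fails: take m = 20. Certainly 20 ∣ 20, but 12 ∤ 20.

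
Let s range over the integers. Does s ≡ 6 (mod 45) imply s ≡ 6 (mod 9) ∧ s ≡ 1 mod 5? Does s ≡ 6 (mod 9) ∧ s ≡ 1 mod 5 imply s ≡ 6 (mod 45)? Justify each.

Both implications hold.

(⟸) If s ≡ 6 (mod 9) and s ≡ 1 (mod 5), then by the Chinese remainder theorem s ≡ 6 (mod 45). This is exactly s ≡ 6 (mod 45).

(⟹) Suppose s ≡ 6 (mod 45); write s = 45j + 6. Since 9 ∣ 45, reducing mod 9 gives s ≡ 6 (mod 9); since 5 ∣ 45, reducing mod 5 gives s ≡ 6 ≡ 1 (mod 5).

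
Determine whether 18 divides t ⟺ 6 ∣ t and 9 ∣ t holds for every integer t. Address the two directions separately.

[⇒] If 18 ∣ t, write t = 18q. Since 18 = 3·6, t = 6·(3q), so 6 ∣ t; and since 18 = 2·9, t = 9·(2q), so 9 ∣ t.

[⇐] Suppose 6 ∣ t and 9 ∣ t. Any common multiple of 6 and 9 is a multiple of their lcm; here lcm(6, 9) = 6·9/gcd(6, 9) = 54/3 = 18, so 18 ∣ t.

Equivalent; both directions hold.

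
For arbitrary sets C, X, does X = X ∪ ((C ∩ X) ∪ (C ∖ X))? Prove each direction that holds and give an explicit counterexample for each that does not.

Forward inclusion. Let x ∈ X. Then either x ∈ X and x ∉ C; or x ∈ C ∩ X. In each case x ∈ X ∪ ((C ∩ X) ∪ (C ∖ X)), so X ⊆ X ∪ ((C ∩ X) ∪ (C ∖ X)).

Reverse inclusion. This inclusion fails. Take C = {1}, X = ∅; then 1 ∈ X ∪ ((C ∩ X) ∪ (C ∖ X)) but 1 ∉ X.

The sets are not equal: only the forward inclusion holds.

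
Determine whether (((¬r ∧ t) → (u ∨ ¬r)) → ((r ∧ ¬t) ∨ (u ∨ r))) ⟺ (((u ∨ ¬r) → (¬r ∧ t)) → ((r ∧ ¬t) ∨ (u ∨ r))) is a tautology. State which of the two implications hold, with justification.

Only the forward implication holds.

[⇒] Assume the antecedent. If u is true, the consequent reduces to true regardless of the other variables. If u is false, the antecedent forces (u = F, t = F, r = T) or (u = F, t = T, r = T), and the consequent holds there. Either way the consequent holds.

[⇐] This fails. Under u = F, t = F, r = F, the left side is false but the right side is true.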